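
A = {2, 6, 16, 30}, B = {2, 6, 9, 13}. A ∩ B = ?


A ∩ B = elements in both A and B
A = {2, 6, 16, 30}
B = {2, 6, 9, 13}
A ∩ B = {2, 6}

A ∩ B = {2, 6}


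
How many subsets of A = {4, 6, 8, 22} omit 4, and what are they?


A subset of A that omits 4 is a subset of A \ {4}, so there are 2^(n-1) = 2^3 = 8 of them.
Subsets excluding 4: ∅, {6}, {8}, {22}, {6, 8}, {6, 22}, {8, 22}, {6, 8, 22}

Subsets excluding 4 (8 total): ∅, {6}, {8}, {22}, {6, 8}, {6, 22}, {8, 22}, {6, 8, 22}


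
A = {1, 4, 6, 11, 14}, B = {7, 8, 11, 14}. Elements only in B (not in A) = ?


A = {1, 4, 6, 11, 14}
B = {7, 8, 11, 14}
Region: only in B (not in A)
Elements: {7, 8}

Elements only in B (not in A): {7, 8}


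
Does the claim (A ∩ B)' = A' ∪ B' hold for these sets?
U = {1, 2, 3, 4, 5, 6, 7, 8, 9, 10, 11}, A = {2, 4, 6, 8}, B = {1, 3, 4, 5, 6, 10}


LHS: A ∩ B = {4, 6}
(A ∩ B)' = U \ (A ∩ B) = {1, 2, 3, 5, 7, 8, 9, 10, 11}
A' = {1, 3, 5, 7, 9, 10, 11}, B' = {2, 7, 8, 9, 11}
Claimed RHS: A' ∪ B' = {1, 2, 3, 5, 7, 8, 9, 10, 11}
Identity is VALID: LHS = RHS = {1, 2, 3, 5, 7, 8, 9, 10, 11} ✓

Identity is valid. (A ∩ B)' = A' ∪ B' = {1, 2, 3, 5, 7, 8, 9, 10, 11}


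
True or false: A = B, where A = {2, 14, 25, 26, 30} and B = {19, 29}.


Two sets are equal iff they have exactly the same elements.
A = {2, 14, 25, 26, 30}
B = {19, 29}
Differences: {2, 14, 19, 25, 26, 29, 30}
A ≠ B

No, A ≠ B


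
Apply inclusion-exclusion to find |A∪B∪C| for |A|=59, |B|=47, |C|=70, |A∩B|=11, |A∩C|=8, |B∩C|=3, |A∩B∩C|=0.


|A∪B∪C| = |A|+|B|+|C| - |A∩B|-|A∩C|-|B∩C| + |A∩B∩C|
= 59+47+70 - 11-8-3 + 0
= 176 - 22 + 0
= 154

|A ∪ B ∪ C| = 154


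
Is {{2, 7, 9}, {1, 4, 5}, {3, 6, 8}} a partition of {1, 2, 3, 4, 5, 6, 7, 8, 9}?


A partition requires: (1) non-empty parts, (2) pairwise disjoint, (3) union = U
Parts: {2, 7, 9}, {1, 4, 5}, {3, 6, 8}
Union of parts: {1, 2, 3, 4, 5, 6, 7, 8, 9}
U = {1, 2, 3, 4, 5, 6, 7, 8, 9}
All non-empty? True
Pairwise disjoint? True
Covers U? True

Yes, valid partition


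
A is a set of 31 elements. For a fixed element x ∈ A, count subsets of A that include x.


Subsets of A containing x correspond to subsets of A \ {x}, which has 30 elements.
Count = 2^(n-1) = 2^30
= 1073741824

Number of subsets containing x = 1073741824


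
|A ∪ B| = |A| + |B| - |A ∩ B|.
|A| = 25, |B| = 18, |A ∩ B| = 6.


|A ∪ B| = |A| + |B| - |A ∩ B|
= 25 + 18 - 6
= 37

|A ∪ B| = 37


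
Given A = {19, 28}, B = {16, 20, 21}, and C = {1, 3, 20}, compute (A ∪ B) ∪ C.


A ∪ B = {16, 19, 20, 21, 28}
(A ∪ B) ∪ C = {1, 3, 16, 19, 20, 21, 28}

A ∪ B ∪ C = {1, 3, 16, 19, 20, 21, 28}


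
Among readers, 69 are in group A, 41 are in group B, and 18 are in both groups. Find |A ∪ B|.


|A ∪ B| = |A| + |B| - |A ∩ B|
= 69 + 41 - 18
= 92

|A ∪ B| = 92


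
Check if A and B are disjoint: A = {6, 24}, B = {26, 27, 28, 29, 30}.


Disjoint means A ∩ B = ∅.
A ∩ B = ∅
A ∩ B = ∅, so A and B are disjoint.

Yes, A and B are disjoint


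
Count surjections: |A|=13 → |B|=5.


n = |A| = 13, k = |B| = 5. Surjections via inclusion-exclusion:
S(n,k) = Σ(-1)^i × C(k,i) × (k-i)^n, i=0 to k
i=0: (-1)^0×C(5,0)×5^13 = 1220703125
i=1: (-1)^1×C(5,1)×4^13 = -335544320
i=2: (-1)^2×C(5,2)×3^13 = 15943230
i=3: (-1)^3×C(5,3)×2^13 = -81920
i=4: (-1)^4×C(5,4)×1^13 = 5
i=5: (-1)^5×C(5,5)×0^13 = 0
Total = 901020120

Number of surjections = 901020120


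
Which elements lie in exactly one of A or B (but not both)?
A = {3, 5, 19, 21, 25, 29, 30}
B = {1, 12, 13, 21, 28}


A △ B = (A \ B) ∪ (B \ A) = elements in exactly one of A or B
A \ B = {3, 5, 19, 25, 29, 30}
B \ A = {1, 12, 13, 28}
A △ B = {1, 3, 5, 12, 13, 19, 25, 28, 29, 30}

A △ B = {1, 3, 5, 12, 13, 19, 25, 28, 29, 30}


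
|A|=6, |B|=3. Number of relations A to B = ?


A relation from A to B is any subset of A × B.
|A × B| = 6 × 3 = 18
# relations = 2^|A × B| = 2^18 = 262144

Number of relations = 262144


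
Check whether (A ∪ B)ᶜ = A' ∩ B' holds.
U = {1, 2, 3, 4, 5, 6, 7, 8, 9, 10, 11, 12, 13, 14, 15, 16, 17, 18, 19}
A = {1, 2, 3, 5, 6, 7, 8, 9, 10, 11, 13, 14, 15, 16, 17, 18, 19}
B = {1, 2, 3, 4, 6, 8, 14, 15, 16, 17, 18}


LHS: A ∪ B = {1, 2, 3, 4, 5, 6, 7, 8, 9, 10, 11, 13, 14, 15, 16, 17, 18, 19}
(A ∪ B)' = U \ (A ∪ B) = {12}
A' = {4, 12}, B' = {5, 7, 9, 10, 11, 12, 13, 19}
Claimed RHS: A' ∩ B' = {12}
Identity is VALID: LHS = RHS = {12} ✓

Identity is valid. (A ∪ B)' = A' ∩ B' = {12}


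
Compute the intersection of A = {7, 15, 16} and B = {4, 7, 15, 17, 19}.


A ∩ B = elements in both A and B
A = {7, 15, 16}
B = {4, 7, 15, 17, 19}
A ∩ B = {7, 15}

A ∩ B = {7, 15}


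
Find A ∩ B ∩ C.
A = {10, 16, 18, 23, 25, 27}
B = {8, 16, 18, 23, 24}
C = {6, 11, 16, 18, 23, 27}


A ∩ B = {16, 18, 23}
(A ∩ B) ∩ C = {16, 18, 23}

A ∩ B ∩ C = {16, 18, 23}


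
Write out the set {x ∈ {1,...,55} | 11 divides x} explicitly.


Checking each candidate:
Condition: multiples of 11 in {1,...,55}
Result = {11, 22, 33, 44, 55}

{11, 22, 33, 44, 55}


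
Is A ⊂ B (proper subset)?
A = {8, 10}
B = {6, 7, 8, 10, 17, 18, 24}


A ⊂ B requires: A ⊆ B AND A ≠ B.
A ⊆ B? Yes
A = B? No
A ⊂ B: Yes (A is a proper subset of B)

Yes, A ⊂ B


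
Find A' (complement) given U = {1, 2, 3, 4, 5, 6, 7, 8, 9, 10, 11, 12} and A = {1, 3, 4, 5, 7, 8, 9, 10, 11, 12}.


Aᶜ = U \ A = elements in U but not in A
U = {1, 2, 3, 4, 5, 6, 7, 8, 9, 10, 11, 12}
A = {1, 3, 4, 5, 7, 8, 9, 10, 11, 12}
Aᶜ = {2, 6}

Aᶜ = {2, 6}


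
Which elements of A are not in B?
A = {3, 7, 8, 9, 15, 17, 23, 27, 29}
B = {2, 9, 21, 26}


A \ B = elements in A but not in B
A = {3, 7, 8, 9, 15, 17, 23, 27, 29}
B = {2, 9, 21, 26}
Remove from A any elements in B
A \ B = {3, 7, 8, 15, 17, 23, 27, 29}

A \ B = {3, 7, 8, 15, 17, 23, 27, 29}


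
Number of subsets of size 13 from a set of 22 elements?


C(n,k) = n! / (k!(n-k)!)
C(22,13) = 22! / (13!9!)
= 497420

C(22,13) = 497420


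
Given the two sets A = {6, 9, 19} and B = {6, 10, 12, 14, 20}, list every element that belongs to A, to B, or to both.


A ∪ B = all elements in A or B (or both)
A = {6, 9, 19}
B = {6, 10, 12, 14, 20}
A ∪ B = {6, 9, 10, 12, 14, 19, 20}

A ∪ B = {6, 9, 10, 12, 14, 19, 20}


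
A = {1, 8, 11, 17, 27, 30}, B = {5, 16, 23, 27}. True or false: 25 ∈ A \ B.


A = {1, 8, 11, 17, 27, 30}, B = {5, 16, 23, 27}
A \ B = elements in A but not in B
A \ B = {1, 8, 11, 17, 30}
Checking if 25 ∈ A \ B
25 is not in A \ B → False

25 ∉ A \ B


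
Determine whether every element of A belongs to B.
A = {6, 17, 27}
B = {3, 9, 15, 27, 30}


A ⊆ B means every element of A is in B.
Elements in A not in B: {6, 17}
So A ⊄ B.

No, A ⊄ B


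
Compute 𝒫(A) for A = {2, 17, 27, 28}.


|A| = 4, so |P(A)| = 2^4 = 16
Enumerate subsets by cardinality (0 to 4):
∅, {2}, {17}, {27}, {28}, {2, 17}, {2, 27}, {2, 28}, {17, 27}, {17, 28}, {27, 28}, {2, 17, 27}, {2, 17, 28}, {2, 27, 28}, {17, 27, 28}, {2, 17, 27, 28}

P(A) has 16 subsets: ∅, {2}, {17}, {27}, {28}, {2, 17}, {2, 27}, {2, 28}, {17, 27}, {17, 28}, {27, 28}, {2, 17, 27}, {2, 17, 28}, {2, 27, 28}, {17, 27, 28}, {2, 17, 27, 28}


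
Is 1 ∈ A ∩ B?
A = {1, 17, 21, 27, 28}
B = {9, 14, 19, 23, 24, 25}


A = {1, 17, 21, 27, 28}, B = {9, 14, 19, 23, 24, 25}
A ∩ B = elements in both A and B
A ∩ B = ∅
Checking if 1 ∈ A ∩ B
1 is not in A ∩ B → False

1 ∉ A ∩ B


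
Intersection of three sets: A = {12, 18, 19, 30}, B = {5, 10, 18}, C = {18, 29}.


A ∩ B = {18}
(A ∩ B) ∩ C = {18}

A ∩ B ∩ C = {18}


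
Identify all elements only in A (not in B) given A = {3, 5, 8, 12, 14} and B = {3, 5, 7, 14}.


A = {3, 5, 8, 12, 14}
B = {3, 5, 7, 14}
Region: only in A (not in B)
Elements: {8, 12}

Elements only in A (not in B): {8, 12}


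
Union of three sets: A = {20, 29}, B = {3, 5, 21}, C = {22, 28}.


A ∪ B = {3, 5, 20, 21, 29}
(A ∪ B) ∪ C = {3, 5, 20, 21, 22, 28, 29}

A ∪ B ∪ C = {3, 5, 20, 21, 22, 28, 29}


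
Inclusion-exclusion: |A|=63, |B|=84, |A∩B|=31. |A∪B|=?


|A ∪ B| = |A| + |B| - |A ∩ B|
= 63 + 84 - 31
= 116

|A ∪ B| = 116


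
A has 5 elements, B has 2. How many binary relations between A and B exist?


A relation from A to B is any subset of A × B.
|A × B| = 5 × 2 = 10
# relations = 2^|A × B| = 2^10 = 1024

Number of relations = 1024


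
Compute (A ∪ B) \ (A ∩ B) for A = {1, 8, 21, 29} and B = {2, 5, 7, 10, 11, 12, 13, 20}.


A △ B = (A \ B) ∪ (B \ A) = elements in exactly one of A or B
A \ B = {1, 8, 21, 29}
B \ A = {2, 5, 7, 10, 11, 12, 13, 20}
A △ B = {1, 2, 5, 7, 8, 10, 11, 12, 13, 20, 21, 29}

A △ B = {1, 2, 5, 7, 8, 10, 11, 12, 13, 20, 21, 29}


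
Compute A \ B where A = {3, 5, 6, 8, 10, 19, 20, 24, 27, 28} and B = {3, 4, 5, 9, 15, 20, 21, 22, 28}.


A \ B = elements in A but not in B
A = {3, 5, 6, 8, 10, 19, 20, 24, 27, 28}
B = {3, 4, 5, 9, 15, 20, 21, 22, 28}
Remove from A any elements in B
A \ B = {6, 8, 10, 19, 24, 27}

A \ B = {6, 8, 10, 19, 24, 27}


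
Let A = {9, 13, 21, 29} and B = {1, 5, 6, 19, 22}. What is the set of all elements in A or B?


A ∪ B = all elements in A or B (or both)
A = {9, 13, 21, 29}
B = {1, 5, 6, 19, 22}
A ∪ B = {1, 5, 6, 9, 13, 19, 21, 22, 29}

A ∪ B = {1, 5, 6, 9, 13, 19, 21, 22, 29}


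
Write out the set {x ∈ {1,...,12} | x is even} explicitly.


Checking each candidate:
Condition: even numbers in {1,...,12}
Result = {2, 4, 6, 8, 10, 12}

{2, 4, 6, 8, 10, 12}


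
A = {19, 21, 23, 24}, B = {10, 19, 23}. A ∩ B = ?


A ∩ B = elements in both A and B
A = {19, 21, 23, 24}
B = {10, 19, 23}
A ∩ B = {19, 23}

A ∩ B = {19, 23}


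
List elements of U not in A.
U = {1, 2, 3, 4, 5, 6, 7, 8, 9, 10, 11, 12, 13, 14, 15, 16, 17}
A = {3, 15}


Aᶜ = U \ A = elements in U but not in A
U = {1, 2, 3, 4, 5, 6, 7, 8, 9, 10, 11, 12, 13, 14, 15, 16, 17}
A = {3, 15}
Aᶜ = {1, 2, 4, 5, 6, 7, 8, 9, 10, 11, 12, 13, 14, 16, 17}

Aᶜ = {1, 2, 4, 5, 6, 7, 8, 9, 10, 11, 12, 13, 14, 16, 17}


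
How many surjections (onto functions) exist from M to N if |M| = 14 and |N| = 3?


n = |M| = 14, k = |N| = 3. Surjections via inclusion-exclusion:
S(n,k) = Σ(-1)^i × C(k,i) × (k-i)^n, i=0 to k
i=0: (-1)^0×C(3,0)×3^14 = 4782969
i=1: (-1)^1×C(3,1)×2^14 = -49152
i=2: (-1)^2×C(3,2)×1^14 = 3
i=3: (-1)^3×C(3,3)×0^14 = 0
Total = 4733820

Number of surjections = 4733820


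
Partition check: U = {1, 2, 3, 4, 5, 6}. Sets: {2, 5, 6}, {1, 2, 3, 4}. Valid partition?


A partition requires: (1) non-empty parts, (2) pairwise disjoint, (3) union = U
Parts: {2, 5, 6}, {1, 2, 3, 4}
Union of parts: {1, 2, 3, 4, 5, 6}
U = {1, 2, 3, 4, 5, 6}
All non-empty? True
Pairwise disjoint? False
Covers U? True

No, not a valid partition


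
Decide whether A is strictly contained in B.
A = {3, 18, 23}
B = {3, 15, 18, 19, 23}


A ⊂ B requires: A ⊆ B AND A ≠ B.
A ⊆ B? Yes
A = B? No
A ⊂ B: Yes (A is a proper subset of B)

Yes, A ⊂ B


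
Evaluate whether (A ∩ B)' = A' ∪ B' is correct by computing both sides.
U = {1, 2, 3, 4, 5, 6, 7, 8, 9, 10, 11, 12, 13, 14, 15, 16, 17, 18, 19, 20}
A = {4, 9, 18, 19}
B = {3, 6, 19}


LHS: A ∩ B = {19}
(A ∩ B)' = U \ (A ∩ B) = {1, 2, 3, 4, 5, 6, 7, 8, 9, 10, 11, 12, 13, 14, 15, 16, 17, 18, 20}
A' = {1, 2, 3, 5, 6, 7, 8, 10, 11, 12, 13, 14, 15, 16, 17, 20}, B' = {1, 2, 4, 5, 7, 8, 9, 10, 11, 12, 13, 14, 15, 16, 17, 18, 20}
Claimed RHS: A' ∪ B' = {1, 2, 3, 4, 5, 6, 7, 8, 9, 10, 11, 12, 13, 14, 15, 16, 17, 18, 20}
Identity is VALID: LHS = RHS = {1, 2, 3, 4, 5, 6, 7, 8, 9, 10, 11, 12, 13, 14, 15, 16, 17, 18, 20} ✓

Identity is valid. (A ∩ B)' = A' ∪ B' = {1, 2, 3, 4, 5, 6, 7, 8, 9, 10, 11, 12, 13, 14, 15, 16, 17, 18, 20}


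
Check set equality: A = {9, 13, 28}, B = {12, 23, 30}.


Two sets are equal iff they have exactly the same elements.
A = {9, 13, 28}
B = {12, 23, 30}
Differences: {9, 12, 13, 23, 28, 30}
A ≠ B

No, A ≠ B


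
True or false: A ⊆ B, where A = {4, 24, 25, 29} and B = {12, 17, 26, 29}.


A ⊆ B means every element of A is in B.
Elements in A not in B: {4, 24, 25}
So A ⊄ B.

No, A ⊄ B


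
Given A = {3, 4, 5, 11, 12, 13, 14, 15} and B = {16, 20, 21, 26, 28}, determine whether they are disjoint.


Disjoint means A ∩ B = ∅.
A ∩ B = ∅
A ∩ B = ∅, so A and B are disjoint.

Yes, A and B are disjoint


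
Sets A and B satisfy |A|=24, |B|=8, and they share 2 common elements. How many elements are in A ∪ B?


|A ∪ B| = |A| + |B| - |A ∩ B|
= 24 + 8 - 2
= 30

|A ∪ B| = 30


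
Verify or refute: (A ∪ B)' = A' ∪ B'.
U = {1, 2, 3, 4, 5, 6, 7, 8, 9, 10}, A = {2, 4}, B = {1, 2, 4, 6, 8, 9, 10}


LHS: A ∪ B = {1, 2, 4, 6, 8, 9, 10}
(A ∪ B)' = U \ (A ∪ B) = {3, 5, 7}
A' = {1, 3, 5, 6, 7, 8, 9, 10}, B' = {3, 5, 7}
Claimed RHS: A' ∪ B' = {1, 3, 5, 6, 7, 8, 9, 10}
Identity is INVALID: LHS = {3, 5, 7} but the RHS claimed here equals {1, 3, 5, 6, 7, 8, 9, 10}. The correct form is (A ∪ B)' = A' ∩ B'.

Identity is invalid: (A ∪ B)' = {3, 5, 7} but A' ∪ B' = {1, 3, 5, 6, 7, 8, 9, 10}. The correct De Morgan law is (A ∪ B)' = A' ∩ B'.


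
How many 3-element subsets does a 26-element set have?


C(n,k) = n! / (k!(n-k)!)
C(26,3) = 26! / (3!23!)
= 2600

C(26,3) = 2600


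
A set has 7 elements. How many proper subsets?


Total subsets = 2^n = 2^7 = 128
Proper subsets exclude the set itself: 2^n - 1
= 128 - 1
= 127

Number of proper subsets = 127


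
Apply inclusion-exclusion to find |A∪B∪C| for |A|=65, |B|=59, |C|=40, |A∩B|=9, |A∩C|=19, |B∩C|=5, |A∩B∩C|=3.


|A∪B∪C| = |A|+|B|+|C| - |A∩B|-|A∩C|-|B∩C| + |A∩B∩C|
= 65+59+40 - 9-19-5 + 3
= 164 - 33 + 3
= 134

|A ∪ B ∪ C| = 134


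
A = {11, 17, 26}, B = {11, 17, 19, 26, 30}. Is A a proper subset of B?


A ⊂ B requires: A ⊆ B AND A ≠ B.
A ⊆ B? Yes
A = B? No
A ⊂ B: Yes (A is a proper subset of B)

Yes, A ⊂ B


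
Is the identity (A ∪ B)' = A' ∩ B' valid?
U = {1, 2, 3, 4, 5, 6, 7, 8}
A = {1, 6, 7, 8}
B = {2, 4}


LHS: A ∪ B = {1, 2, 4, 6, 7, 8}
(A ∪ B)' = U \ (A ∪ B) = {3, 5}
A' = {2, 3, 4, 5}, B' = {1, 3, 5, 6, 7, 8}
Claimed RHS: A' ∩ B' = {3, 5}
Identity is VALID: LHS = RHS = {3, 5} ✓

Identity is valid. (A ∪ B)' = A' ∩ B' = {3, 5}


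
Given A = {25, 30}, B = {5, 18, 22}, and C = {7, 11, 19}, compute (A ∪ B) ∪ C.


A ∪ B = {5, 18, 22, 25, 30}
(A ∪ B) ∪ C = {5, 7, 11, 18, 19, 22, 25, 30}

A ∪ B ∪ C = {5, 7, 11, 18, 19, 22, 25, 30}


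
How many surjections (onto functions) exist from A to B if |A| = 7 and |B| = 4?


n = |A| = 7, k = |B| = 4. Surjections via inclusion-exclusion:
S(n,k) = Σ(-1)^i × C(k,i) × (k-i)^n, i=0 to k
i=0: (-1)^0×C(4,0)×4^7 = 16384
i=1: (-1)^1×C(4,1)×3^7 = -8748
i=2: (-1)^2×C(4,2)×2^7 = 768
i=3: (-1)^3×C(4,3)×1^7 = -4
i=4: (-1)^4×C(4,4)×0^7 = 0
Total = 8400

Number of surjections = 8400


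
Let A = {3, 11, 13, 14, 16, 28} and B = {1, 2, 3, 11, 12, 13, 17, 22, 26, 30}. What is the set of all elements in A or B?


A ∪ B = all elements in A or B (or both)
A = {3, 11, 13, 14, 16, 28}
B = {1, 2, 3, 11, 12, 13, 17, 22, 26, 30}
A ∪ B = {1, 2, 3, 11, 12, 13, 14, 16, 17, 22, 26, 28, 30}

A ∪ B = {1, 2, 3, 11, 12, 13, 14, 16, 17, 22, 26, 28, 30}


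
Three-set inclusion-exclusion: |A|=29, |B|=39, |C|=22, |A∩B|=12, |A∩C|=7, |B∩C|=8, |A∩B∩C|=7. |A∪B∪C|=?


|A∪B∪C| = |A|+|B|+|C| - |A∩B|-|A∩C|-|B∩C| + |A∩B∩C|
= 29+39+22 - 12-7-8 + 7
= 90 - 27 + 7
= 70

|A ∪ B ∪ C| = 70


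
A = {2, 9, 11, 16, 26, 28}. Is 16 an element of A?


A = {2, 9, 11, 16, 26, 28}
Checking if 16 is in A
16 is in A → True

16 ∈ A


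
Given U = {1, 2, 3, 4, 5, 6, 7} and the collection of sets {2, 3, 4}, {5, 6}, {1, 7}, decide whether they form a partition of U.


A partition requires: (1) non-empty parts, (2) pairwise disjoint, (3) union = U
Parts: {2, 3, 4}, {5, 6}, {1, 7}
Union of parts: {1, 2, 3, 4, 5, 6, 7}
U = {1, 2, 3, 4, 5, 6, 7}
All non-empty? True
Pairwise disjoint? True
Covers U? True

Yes, valid partition


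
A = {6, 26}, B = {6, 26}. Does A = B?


Two sets are equal iff they have exactly the same elements.
A = {6, 26}
B = {6, 26}
Same elements → A = B

Yes, A = B


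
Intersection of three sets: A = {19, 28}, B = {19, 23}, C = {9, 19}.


A ∩ B = {19}
(A ∩ B) ∩ C = {19}

A ∩ B ∩ C = {19}


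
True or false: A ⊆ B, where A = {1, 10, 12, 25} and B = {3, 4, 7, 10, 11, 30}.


A ⊆ B means every element of A is in B.
Elements in A not in B: {1, 12, 25}
So A ⊄ B.

No, A ⊄ B


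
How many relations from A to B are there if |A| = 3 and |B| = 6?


A relation from A to B is any subset of A × B.
|A × B| = 3 × 6 = 18
# relations = 2^|A × B| = 2^18 = 262144

Number of relations = 262144


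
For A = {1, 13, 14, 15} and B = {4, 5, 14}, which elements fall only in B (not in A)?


A = {1, 13, 14, 15}
B = {4, 5, 14}
Region: only in B (not in A)
Elements: {4, 5}

Elements only in B (not in A): {4, 5}


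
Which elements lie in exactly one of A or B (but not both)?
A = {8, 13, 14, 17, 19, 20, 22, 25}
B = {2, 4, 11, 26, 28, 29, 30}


A △ B = (A \ B) ∪ (B \ A) = elements in exactly one of A or B
A \ B = {8, 13, 14, 17, 19, 20, 22, 25}
B \ A = {2, 4, 11, 26, 28, 29, 30}
A △ B = {2, 4, 8, 11, 13, 14, 17, 19, 20, 22, 25, 26, 28, 29, 30}

A △ B = {2, 4, 8, 11, 13, 14, 17, 19, 20, 22, 25, 26, 28, 29, 30}


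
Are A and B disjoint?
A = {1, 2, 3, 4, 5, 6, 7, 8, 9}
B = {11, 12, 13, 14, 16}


Disjoint means A ∩ B = ∅.
A ∩ B = ∅
A ∩ B = ∅, so A and B are disjoint.

Yes, A and B are disjoint


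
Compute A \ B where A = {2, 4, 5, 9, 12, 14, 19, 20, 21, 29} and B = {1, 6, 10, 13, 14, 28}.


A \ B = elements in A but not in B
A = {2, 4, 5, 9, 12, 14, 19, 20, 21, 29}
B = {1, 6, 10, 13, 14, 28}
Remove from A any elements in B
A \ B = {2, 4, 5, 9, 12, 19, 20, 21, 29}

A \ B = {2, 4, 5, 9, 12, 19, 20, 21, 29}


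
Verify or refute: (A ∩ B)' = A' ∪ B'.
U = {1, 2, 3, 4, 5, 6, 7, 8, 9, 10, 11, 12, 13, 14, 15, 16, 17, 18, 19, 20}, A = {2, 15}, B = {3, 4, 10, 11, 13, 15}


LHS: A ∩ B = {15}
(A ∩ B)' = U \ (A ∩ B) = {1, 2, 3, 4, 5, 6, 7, 8, 9, 10, 11, 12, 13, 14, 16, 17, 18, 19, 20}
A' = {1, 3, 4, 5, 6, 7, 8, 9, 10, 11, 12, 13, 14, 16, 17, 18, 19, 20}, B' = {1, 2, 5, 6, 7, 8, 9, 12, 14, 16, 17, 18, 19, 20}
Claimed RHS: A' ∪ B' = {1, 2, 3, 4, 5, 6, 7, 8, 9, 10, 11, 12, 13, 14, 16, 17, 18, 19, 20}
Identity is VALID: LHS = RHS = {1, 2, 3, 4, 5, 6, 7, 8, 9, 10, 11, 12, 13, 14, 16, 17, 18, 19, 20} ✓

Identity is valid. (A ∩ B)' = A' ∪ B' = {1, 2, 3, 4, 5, 6, 7, 8, 9, 10, 11, 12, 13, 14, 16, 17, 18, 19, 20}


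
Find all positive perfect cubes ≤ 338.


Checking each candidate:
Condition: positive perfect cubes ≤ 338
Result = {1, 8, 27, 64, 125, 216}

{1, 8, 27, 64, 125, 216}


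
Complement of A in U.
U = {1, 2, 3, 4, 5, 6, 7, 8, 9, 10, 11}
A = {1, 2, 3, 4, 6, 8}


Aᶜ = U \ A = elements in U but not in A
U = {1, 2, 3, 4, 5, 6, 7, 8, 9, 10, 11}
A = {1, 2, 3, 4, 6, 8}
Aᶜ = {5, 7, 9, 10, 11}

Aᶜ = {5, 7, 9, 10, 11}


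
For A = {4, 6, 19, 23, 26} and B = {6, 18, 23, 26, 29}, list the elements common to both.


A ∩ B = elements in both A and B
A = {4, 6, 19, 23, 26}
B = {6, 18, 23, 26, 29}
A ∩ B = {6, 23, 26}

A ∩ B = {6, 23, 26}


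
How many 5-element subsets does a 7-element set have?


C(n,k) = n! / (k!(n-k)!)
C(7,5) = 7! / (5!2!)
= 21

C(7,5) = 21


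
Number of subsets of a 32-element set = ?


Number of subsets = 2^n
= 2^32
= 4294967296

|P(A)| = 4294967296


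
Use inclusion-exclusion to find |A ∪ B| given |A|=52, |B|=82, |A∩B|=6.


|A ∪ B| = |A| + |B| - |A ∩ B|
= 52 + 82 - 6
= 128

|A ∪ B| = 128


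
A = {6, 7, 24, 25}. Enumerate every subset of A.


|A| = 4, so |P(A)| = 2^4 = 16
Enumerate subsets by cardinality (0 to 4):
∅, {6}, {7}, {24}, {25}, {6, 7}, {6, 24}, {6, 25}, {7, 24}, {7, 25}, {24, 25}, {6, 7, 24}, {6, 7, 25}, {6, 24, 25}, {7, 24, 25}, {6, 7, 24, 25}

P(A) has 16 subsets: ∅, {6}, {7}, {24}, {25}, {6, 7}, {6, 24}, {6, 25}, {7, 24}, {7, 25}, {24, 25}, {6, 7, 24}, {6, 7, 25}, {6, 24, 25}, {7, 24, 25}, {6, 7, 24, 25}


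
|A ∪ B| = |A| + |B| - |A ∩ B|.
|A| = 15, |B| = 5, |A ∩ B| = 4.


|A ∪ B| = |A| + |B| - |A ∩ B|
= 15 + 5 - 4
= 16

|A ∪ B| = 16


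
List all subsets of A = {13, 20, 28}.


|A| = 3, so |P(A)| = 2^3 = 8
Enumerate subsets by cardinality (0 to 3):
∅, {13}, {20}, {28}, {13, 20}, {13, 28}, {20, 28}, {13, 20, 28}

P(A) has 8 subsets: ∅, {13}, {20}, {28}, {13, 20}, {13, 28}, {20, 28}, {13, 20, 28}


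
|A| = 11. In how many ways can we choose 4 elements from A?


C(n,k) = n! / (k!(n-k)!)
C(11,4) = 11! / (4!7!)
= 330

C(11,4) = 330


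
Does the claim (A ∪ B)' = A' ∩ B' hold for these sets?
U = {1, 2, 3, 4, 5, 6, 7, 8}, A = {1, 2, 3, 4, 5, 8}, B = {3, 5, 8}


LHS: A ∪ B = {1, 2, 3, 4, 5, 8}
(A ∪ B)' = U \ (A ∪ B) = {6, 7}
A' = {6, 7}, B' = {1, 2, 4, 6, 7}
Claimed RHS: A' ∩ B' = {6, 7}
Identity is VALID: LHS = RHS = {6, 7} ✓

Identity is valid. (A ∪ B)' = A' ∩ B' = {6, 7}


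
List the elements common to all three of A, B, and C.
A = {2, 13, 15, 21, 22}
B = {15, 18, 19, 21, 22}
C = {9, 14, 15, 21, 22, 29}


A ∩ B = {15, 21, 22}
(A ∩ B) ∩ C = {15, 21, 22}

A ∩ B ∩ C = {15, 21, 22}


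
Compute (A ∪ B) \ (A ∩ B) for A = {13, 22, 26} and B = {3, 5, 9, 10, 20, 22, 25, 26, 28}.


A △ B = (A \ B) ∪ (B \ A) = elements in exactly one of A or B
A \ B = {13}
B \ A = {3, 5, 9, 10, 20, 25, 28}
A △ B = {3, 5, 9, 10, 13, 20, 25, 28}

A △ B = {3, 5, 9, 10, 13, 20, 25, 28}


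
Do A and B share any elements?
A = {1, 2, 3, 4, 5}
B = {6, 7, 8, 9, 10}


Disjoint means A ∩ B = ∅.
A ∩ B = ∅
A ∩ B = ∅, so A and B are disjoint.

No — A and B share no elements (A ∩ B = ∅), so they are disjoint


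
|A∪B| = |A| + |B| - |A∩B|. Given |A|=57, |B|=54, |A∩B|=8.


|A ∪ B| = |A| + |B| - |A ∩ B|
= 57 + 54 - 8
= 103

|A ∪ B| = 103


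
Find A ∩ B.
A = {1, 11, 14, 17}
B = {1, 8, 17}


A ∩ B = elements in both A and B
A = {1, 11, 14, 17}
B = {1, 8, 17}
A ∩ B = {1, 17}

A ∩ B = {1, 17}


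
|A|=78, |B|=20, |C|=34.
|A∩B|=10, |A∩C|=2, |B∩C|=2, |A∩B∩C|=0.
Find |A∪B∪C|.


|A∪B∪C| = |A|+|B|+|C| - |A∩B|-|A∩C|-|B∩C| + |A∩B∩C|
= 78+20+34 - 10-2-2 + 0
= 132 - 14 + 0
= 118

|A ∪ B ∪ C| = 118


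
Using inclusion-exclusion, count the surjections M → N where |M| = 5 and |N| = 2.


n = |M| = 5, k = |N| = 2. Surjections via inclusion-exclusion:
S(n,k) = Σ(-1)^i × C(k,i) × (k-i)^n, i=0 to k
i=0: (-1)^0×C(2,0)×2^5 = 32
i=1: (-1)^1×C(2,1)×1^5 = -2
i=2: (-1)^2×C(2,2)×0^5 = 0
Total = 30

Number of surjections = 30


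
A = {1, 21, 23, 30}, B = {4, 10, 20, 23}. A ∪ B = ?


A ∪ B = all elements in A or B (or both)
A = {1, 21, 23, 30}
B = {4, 10, 20, 23}
A ∪ B = {1, 4, 10, 20, 21, 23, 30}

A ∪ B = {1, 4, 10, 20, 21, 23, 30}


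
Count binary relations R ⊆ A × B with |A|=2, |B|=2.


A relation from A to B is any subset of A × B.
|A × B| = 2 × 2 = 4
# relations = 2^|A × B| = 2^4 = 16

Number of relations = 16


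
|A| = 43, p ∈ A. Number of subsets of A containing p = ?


Subsets of A containing p correspond to subsets of A \ {p}, which has 42 elements.
Count = 2^(n-1) = 2^42
= 4398046511104

Number of subsets containing p = 4398046511104


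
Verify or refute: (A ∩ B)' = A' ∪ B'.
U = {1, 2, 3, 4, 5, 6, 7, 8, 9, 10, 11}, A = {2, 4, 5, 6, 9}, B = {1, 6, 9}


LHS: A ∩ B = {6, 9}
(A ∩ B)' = U \ (A ∩ B) = {1, 2, 3, 4, 5, 7, 8, 10, 11}
A' = {1, 3, 7, 8, 10, 11}, B' = {2, 3, 4, 5, 7, 8, 10, 11}
Claimed RHS: A' ∪ B' = {1, 2, 3, 4, 5, 7, 8, 10, 11}
Identity is VALID: LHS = RHS = {1, 2, 3, 4, 5, 7, 8, 10, 11} ✓

Identity is valid. (A ∩ B)' = A' ∪ B' = {1, 2, 3, 4, 5, 7, 8, 10, 11}


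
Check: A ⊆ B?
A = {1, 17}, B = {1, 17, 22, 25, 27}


A ⊆ B means every element of A is in B.
All elements of A are in B.
So A ⊆ B.

Yes, A ⊆ B


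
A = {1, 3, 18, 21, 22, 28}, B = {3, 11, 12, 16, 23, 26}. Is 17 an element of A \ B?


A = {1, 3, 18, 21, 22, 28}, B = {3, 11, 12, 16, 23, 26}
A \ B = elements in A but not in B
A \ B = {1, 18, 21, 22, 28}
Checking if 17 ∈ A \ B
17 is not in A \ B → False

17 ∉ A \ B


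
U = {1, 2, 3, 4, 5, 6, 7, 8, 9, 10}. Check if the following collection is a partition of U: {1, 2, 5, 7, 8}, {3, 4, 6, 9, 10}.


A partition requires: (1) non-empty parts, (2) pairwise disjoint, (3) union = U
Parts: {1, 2, 5, 7, 8}, {3, 4, 6, 9, 10}
Union of parts: {1, 2, 3, 4, 5, 6, 7, 8, 9, 10}
U = {1, 2, 3, 4, 5, 6, 7, 8, 9, 10}
All non-empty? True
Pairwise disjoint? True
Covers U? True

Yes, valid partition


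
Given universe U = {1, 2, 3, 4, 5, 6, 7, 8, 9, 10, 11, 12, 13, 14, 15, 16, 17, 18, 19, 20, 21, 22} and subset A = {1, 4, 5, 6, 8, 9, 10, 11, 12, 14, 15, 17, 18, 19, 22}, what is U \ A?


Aᶜ = U \ A = elements in U but not in A
U = {1, 2, 3, 4, 5, 6, 7, 8, 9, 10, 11, 12, 13, 14, 15, 16, 17, 18, 19, 20, 21, 22}
A = {1, 4, 5, 6, 8, 9, 10, 11, 12, 14, 15, 17, 18, 19, 22}
Aᶜ = {2, 3, 7, 13, 16, 20, 21}

Aᶜ = {2, 3, 7, 13, 16, 20, 21}


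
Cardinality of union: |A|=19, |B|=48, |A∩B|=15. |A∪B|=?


|A ∪ B| = |A| + |B| - |A ∩ B|
= 19 + 48 - 15
= 52

|A ∪ B| = 52


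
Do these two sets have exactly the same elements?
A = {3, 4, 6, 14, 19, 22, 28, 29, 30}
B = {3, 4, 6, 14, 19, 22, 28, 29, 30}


Two sets are equal iff they have exactly the same elements.
A = {3, 4, 6, 14, 19, 22, 28, 29, 30}
B = {3, 4, 6, 14, 19, 22, 28, 29, 30}
Same elements → A = B

Yes, A = B


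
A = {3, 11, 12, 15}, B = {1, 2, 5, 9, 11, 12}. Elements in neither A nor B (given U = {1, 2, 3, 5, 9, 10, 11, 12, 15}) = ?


A = {3, 11, 12, 15}
B = {1, 2, 5, 9, 11, 12}
Region: in neither A nor B (given U = {1, 2, 3, 5, 9, 10, 11, 12, 15})
Elements: {10}

Elements in neither A nor B (given U = {1, 2, 3, 5, 9, 10, 11, 12, 15}): {10}


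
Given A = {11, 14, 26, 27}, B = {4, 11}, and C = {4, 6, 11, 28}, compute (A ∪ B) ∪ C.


A ∪ B = {4, 11, 14, 26, 27}
(A ∪ B) ∪ C = {4, 6, 11, 14, 26, 27, 28}

A ∪ B ∪ C = {4, 6, 11, 14, 26, 27, 28}


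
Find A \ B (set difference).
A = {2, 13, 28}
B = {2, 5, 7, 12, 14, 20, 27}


A \ B = elements in A but not in B
A = {2, 13, 28}
B = {2, 5, 7, 12, 14, 20, 27}
Remove from A any elements in B
A \ B = {13, 28}

A \ B = {13, 28}


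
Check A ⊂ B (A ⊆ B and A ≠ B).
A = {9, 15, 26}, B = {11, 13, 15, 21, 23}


A ⊂ B requires: A ⊆ B AND A ≠ B.
A ⊆ B? No
A ⊄ B, so A is not a proper subset.

No, A is not a proper subset of B


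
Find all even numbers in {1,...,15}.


Checking each candidate:
Condition: even numbers in {1,...,15}
Result = {2, 4, 6, 8, 10, 12, 14}

{2, 4, 6, 8, 10, 12, 14}


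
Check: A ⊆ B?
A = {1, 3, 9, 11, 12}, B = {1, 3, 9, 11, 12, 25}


A ⊆ B means every element of A is in B.
All elements of A are in B.
So A ⊆ B.

Yes, A ⊆ B


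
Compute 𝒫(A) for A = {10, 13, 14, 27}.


|A| = 4, so |P(A)| = 2^4 = 16
Enumerate subsets by cardinality (0 to 4):
∅, {10}, {13}, {14}, {27}, {10, 13}, {10, 14}, {10, 27}, {13, 14}, {13, 27}, {14, 27}, {10, 13, 14}, {10, 13, 27}, {10, 14, 27}, {13, 14, 27}, {10, 13, 14, 27}

P(A) has 16 subsets: ∅, {10}, {13}, {14}, {27}, {10, 13}, {10, 14}, {10, 27}, {13, 14}, {13, 27}, {14, 27}, {10, 13, 14}, {10, 13, 27}, {10, 14, 27}, {13, 14, 27}, {10, 13, 14, 27}


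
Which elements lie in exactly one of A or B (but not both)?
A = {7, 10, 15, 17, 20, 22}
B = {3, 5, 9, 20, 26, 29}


A △ B = (A \ B) ∪ (B \ A) = elements in exactly one of A or B
A \ B = {7, 10, 15, 17, 22}
B \ A = {3, 5, 9, 26, 29}
A △ B = {3, 5, 7, 9, 10, 15, 17, 22, 26, 29}

A △ B = {3, 5, 7, 9, 10, 15, 17, 22, 26, 29}


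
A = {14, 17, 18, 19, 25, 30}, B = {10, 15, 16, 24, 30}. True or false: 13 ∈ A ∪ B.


A = {14, 17, 18, 19, 25, 30}, B = {10, 15, 16, 24, 30}
A ∪ B = all elements in A or B
A ∪ B = {10, 14, 15, 16, 17, 18, 19, 24, 25, 30}
Checking if 13 ∈ A ∪ B
13 is not in A ∪ B → False

13 ∉ A ∪ B


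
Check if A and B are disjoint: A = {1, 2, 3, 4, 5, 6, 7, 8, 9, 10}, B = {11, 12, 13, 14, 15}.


Disjoint means A ∩ B = ∅.
A ∩ B = ∅
A ∩ B = ∅, so A and B are disjoint.

Yes, A and B are disjoint


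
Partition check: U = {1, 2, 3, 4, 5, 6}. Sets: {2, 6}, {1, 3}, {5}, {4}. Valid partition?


A partition requires: (1) non-empty parts, (2) pairwise disjoint, (3) union = U
Parts: {2, 6}, {1, 3}, {5}, {4}
Union of parts: {1, 2, 3, 4, 5, 6}
U = {1, 2, 3, 4, 5, 6}
All non-empty? True
Pairwise disjoint? True
Covers U? True

Yes, valid partition


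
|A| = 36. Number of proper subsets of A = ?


Total subsets = 2^n = 2^36 = 68719476736
Proper subsets exclude the set itself: 2^n - 1
= 68719476736 - 1
= 68719476735

Number of proper subsets = 68719476735


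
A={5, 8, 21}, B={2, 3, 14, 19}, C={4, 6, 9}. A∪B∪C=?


A ∪ B = {2, 3, 5, 8, 14, 19, 21}
(A ∪ B) ∪ C = {2, 3, 4, 5, 6, 8, 9, 14, 19, 21}

A ∪ B ∪ C = {2, 3, 4, 5, 6, 8, 9, 14, 19, 21}


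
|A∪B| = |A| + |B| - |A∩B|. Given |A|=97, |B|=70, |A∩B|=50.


|A ∪ B| = |A| + |B| - |A ∩ B|
= 97 + 70 - 50
= 117

|A ∪ B| = 117


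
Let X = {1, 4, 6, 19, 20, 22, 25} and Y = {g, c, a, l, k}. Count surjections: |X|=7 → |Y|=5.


n = |X| = 7, k = |Y| = 5. Surjections via inclusion-exclusion:
S(n,k) = Σ(-1)^i × C(k,i) × (k-i)^n, i=0 to k
i=0: (-1)^0×C(5,0)×5^7 = 78125
i=1: (-1)^1×C(5,1)×4^7 = -81920
i=2: (-1)^2×C(5,2)×3^7 = 21870
i=3: (-1)^3×C(5,3)×2^7 = -1280
i=4: (-1)^4×C(5,4)×1^7 = 5
i=5: (-1)^5×C(5,5)×0^7 = 0
Total = 16800

Number of surjections = 16800


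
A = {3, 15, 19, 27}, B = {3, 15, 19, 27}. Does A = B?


Two sets are equal iff they have exactly the same elements.
A = {3, 15, 19, 27}
B = {3, 15, 19, 27}
Same elements → A = B

Yes, A = B


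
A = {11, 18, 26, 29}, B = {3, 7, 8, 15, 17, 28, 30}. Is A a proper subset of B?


A ⊂ B requires: A ⊆ B AND A ≠ B.
A ⊆ B? No
A ⊄ B, so A is not a proper subset.

No, A is not a proper subset of B


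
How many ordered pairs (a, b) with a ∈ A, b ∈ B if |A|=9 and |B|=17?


|A × B| = |A| × |B|
= 9 × 17
= 153

|A × B| = 153


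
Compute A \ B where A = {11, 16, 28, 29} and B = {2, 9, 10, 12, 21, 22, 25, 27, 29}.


A \ B = elements in A but not in B
A = {11, 16, 28, 29}
B = {2, 9, 10, 12, 21, 22, 25, 27, 29}
Remove from A any elements in B
A \ B = {11, 16, 28}

A \ B = {11, 16, 28}


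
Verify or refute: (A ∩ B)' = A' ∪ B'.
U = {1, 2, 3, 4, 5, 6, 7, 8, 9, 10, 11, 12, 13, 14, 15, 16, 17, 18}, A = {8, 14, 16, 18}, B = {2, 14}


LHS: A ∩ B = {14}
(A ∩ B)' = U \ (A ∩ B) = {1, 2, 3, 4, 5, 6, 7, 8, 9, 10, 11, 12, 13, 15, 16, 17, 18}
A' = {1, 2, 3, 4, 5, 6, 7, 9, 10, 11, 12, 13, 15, 17}, B' = {1, 3, 4, 5, 6, 7, 8, 9, 10, 11, 12, 13, 15, 16, 17, 18}
Claimed RHS: A' ∪ B' = {1, 2, 3, 4, 5, 6, 7, 8, 9, 10, 11, 12, 13, 15, 16, 17, 18}
Identity is VALID: LHS = RHS = {1, 2, 3, 4, 5, 6, 7, 8, 9, 10, 11, 12, 13, 15, 16, 17, 18} ✓

Identity is valid. (A ∩ B)' = A' ∪ B' = {1, 2, 3, 4, 5, 6, 7, 8, 9, 10, 11, 12, 13, 15, 16, 17, 18}


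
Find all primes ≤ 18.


Checking each candidate:
Condition: primes ≤ 18
Result = {2, 3, 5, 7, 11, 13, 17}

{2, 3, 5, 7, 11, 13, 17}


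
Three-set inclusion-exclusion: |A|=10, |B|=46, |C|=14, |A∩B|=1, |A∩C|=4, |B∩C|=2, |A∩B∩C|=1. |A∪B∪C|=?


|A∪B∪C| = |A|+|B|+|C| - |A∩B|-|A∩C|-|B∩C| + |A∩B∩C|
= 10+46+14 - 1-4-2 + 1
= 70 - 7 + 1
= 64

|A ∪ B ∪ C| = 64


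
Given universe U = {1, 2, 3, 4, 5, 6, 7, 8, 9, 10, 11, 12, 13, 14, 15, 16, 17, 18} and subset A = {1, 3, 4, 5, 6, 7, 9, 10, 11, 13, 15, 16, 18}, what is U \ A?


Aᶜ = U \ A = elements in U but not in A
U = {1, 2, 3, 4, 5, 6, 7, 8, 9, 10, 11, 12, 13, 14, 15, 16, 17, 18}
A = {1, 3, 4, 5, 6, 7, 9, 10, 11, 13, 15, 16, 18}
Aᶜ = {2, 8, 12, 14, 17}

Aᶜ = {2, 8, 12, 14, 17}


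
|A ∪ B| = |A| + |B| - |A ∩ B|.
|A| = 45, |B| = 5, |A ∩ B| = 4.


|A ∪ B| = |A| + |B| - |A ∩ B|
= 45 + 5 - 4
= 46

|A ∪ B| = 46


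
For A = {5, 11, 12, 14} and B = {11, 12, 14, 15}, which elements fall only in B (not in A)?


A = {5, 11, 12, 14}
B = {11, 12, 14, 15}
Region: only in B (not in A)
Elements: {15}

Elements only in B (not in A): {15}


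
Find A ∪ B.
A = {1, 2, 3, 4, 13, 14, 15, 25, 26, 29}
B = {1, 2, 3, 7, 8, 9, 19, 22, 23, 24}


A ∪ B = all elements in A or B (or both)
A = {1, 2, 3, 4, 13, 14, 15, 25, 26, 29}
B = {1, 2, 3, 7, 8, 9, 19, 22, 23, 24}
A ∪ B = {1, 2, 3, 4, 7, 8, 9, 13, 14, 15, 19, 22, 23, 24, 25, 26, 29}

A ∪ B = {1, 2, 3, 4, 7, 8, 9, 13, 14, 15, 19, 22, 23, 24, 25, 26, 29}


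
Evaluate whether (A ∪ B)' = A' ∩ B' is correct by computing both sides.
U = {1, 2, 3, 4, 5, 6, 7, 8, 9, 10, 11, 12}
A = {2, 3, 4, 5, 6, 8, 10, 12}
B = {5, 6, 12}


LHS: A ∪ B = {2, 3, 4, 5, 6, 8, 10, 12}
(A ∪ B)' = U \ (A ∪ B) = {1, 7, 9, 11}
A' = {1, 7, 9, 11}, B' = {1, 2, 3, 4, 7, 8, 9, 10, 11}
Claimed RHS: A' ∩ B' = {1, 7, 9, 11}
Identity is VALID: LHS = RHS = {1, 7, 9, 11} ✓

Identity is valid. (A ∪ B)' = A' ∩ B' = {1, 7, 9, 11}


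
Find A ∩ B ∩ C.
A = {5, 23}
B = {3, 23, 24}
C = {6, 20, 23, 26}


A ∩ B = {23}
(A ∩ B) ∩ C = {23}

A ∩ B ∩ C = {23}


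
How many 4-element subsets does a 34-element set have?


C(n,k) = n! / (k!(n-k)!)
C(34,4) = 34! / (4!30!)
= 46376

C(34,4) = 46376


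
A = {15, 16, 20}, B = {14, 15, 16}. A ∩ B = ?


A ∩ B = elements in both A and B
A = {15, 16, 20}
B = {14, 15, 16}
A ∩ B = {15, 16}

A ∩ B = {15, 16}


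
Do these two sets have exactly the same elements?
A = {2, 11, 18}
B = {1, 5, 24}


Two sets are equal iff they have exactly the same elements.
A = {2, 11, 18}
B = {1, 5, 24}
Differences: {1, 2, 5, 11, 18, 24}
A ≠ B

No, A ≠ B


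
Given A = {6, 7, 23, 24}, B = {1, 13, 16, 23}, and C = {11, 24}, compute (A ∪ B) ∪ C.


A ∪ B = {1, 6, 7, 13, 16, 23, 24}
(A ∪ B) ∪ C = {1, 6, 7, 11, 13, 16, 23, 24}

A ∪ B ∪ C = {1, 6, 7, 11, 13, 16, 23, 24}


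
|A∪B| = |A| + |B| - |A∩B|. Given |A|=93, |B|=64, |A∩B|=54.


|A ∪ B| = |A| + |B| - |A ∩ B|
= 93 + 64 - 54
= 103

|A ∪ B| = 103


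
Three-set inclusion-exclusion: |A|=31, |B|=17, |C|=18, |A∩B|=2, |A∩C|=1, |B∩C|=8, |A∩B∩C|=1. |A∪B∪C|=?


|A∪B∪C| = |A|+|B|+|C| - |A∩B|-|A∩C|-|B∩C| + |A∩B∩C|
= 31+17+18 - 2-1-8 + 1
= 66 - 11 + 1
= 56

|A ∪ B ∪ C| = 56


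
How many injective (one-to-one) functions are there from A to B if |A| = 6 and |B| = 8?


An injection sends each of |A| = 6 inputs to a distinct output in B.
# injections = |B|·(|B|-1)·…·(|B|-|A|+1) = 8! / (8 - 6)!
= 8 × 7 × 6 × 5 × 4 × 3
= 20160

Number of injections = 20160


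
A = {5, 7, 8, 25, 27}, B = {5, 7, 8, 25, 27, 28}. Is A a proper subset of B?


A ⊂ B requires: A ⊆ B AND A ≠ B.
A ⊆ B? Yes
A = B? No
A ⊂ B: Yes (A is a proper subset of B)

Yes, A ⊂ B


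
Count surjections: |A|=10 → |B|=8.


n = |A| = 10, k = |B| = 8. Surjections via inclusion-exclusion:
S(n,k) = Σ(-1)^i × C(k,i) × (k-i)^n, i=0 to k
i=0: (-1)^0×C(8,0)×8^10 = 1073741824
i=1: (-1)^1×C(8,1)×7^10 = -2259801992
i=2: (-1)^2×C(8,2)×6^10 = 1693052928
i=3: (-1)^3×C(8,3)×5^10 = -546875000
i=4: (-1)^4×C(8,4)×4^10 = 73400320
i=5: (-1)^5×C(8,5)×3^10 = -3306744
i=6: (-1)^6×C(8,6)×2^10 = 28672
i=7: (-1)^7×C(8,7)×1^10 = -8
i=8: (-1)^8×C(8,8)×0^10 = 0
Total = 30240000

Number of surjections = 30240000


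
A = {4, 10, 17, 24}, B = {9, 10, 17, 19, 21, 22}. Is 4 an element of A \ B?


A = {4, 10, 17, 24}, B = {9, 10, 17, 19, 21, 22}
A \ B = elements in A but not in B
A \ B = {4, 24}
Checking if 4 ∈ A \ B
4 is in A \ B → True

4 ∈ A \ B


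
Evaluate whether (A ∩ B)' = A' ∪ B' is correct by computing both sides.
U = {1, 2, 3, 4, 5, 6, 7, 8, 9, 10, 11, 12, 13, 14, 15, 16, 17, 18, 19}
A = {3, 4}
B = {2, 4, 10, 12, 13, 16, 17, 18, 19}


LHS: A ∩ B = {4}
(A ∩ B)' = U \ (A ∩ B) = {1, 2, 3, 5, 6, 7, 8, 9, 10, 11, 12, 13, 14, 15, 16, 17, 18, 19}
A' = {1, 2, 5, 6, 7, 8, 9, 10, 11, 12, 13, 14, 15, 16, 17, 18, 19}, B' = {1, 3, 5, 6, 7, 8, 9, 11, 14, 15}
Claimed RHS: A' ∪ B' = {1, 2, 3, 5, 6, 7, 8, 9, 10, 11, 12, 13, 14, 15, 16, 17, 18, 19}
Identity is VALID: LHS = RHS = {1, 2, 3, 5, 6, 7, 8, 9, 10, 11, 12, 13, 14, 15, 16, 17, 18, 19} ✓

Identity is valid. (A ∩ B)' = A' ∪ B' = {1, 2, 3, 5, 6, 7, 8, 9, 10, 11, 12, 13, 14, 15, 16, 17, 18, 19}


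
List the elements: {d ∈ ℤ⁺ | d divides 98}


Checking each candidate:
Condition: positive divisors of 98
Result = {1, 2, 7, 14, 49, 98}

{1, 2, 7, 14, 49, 98}


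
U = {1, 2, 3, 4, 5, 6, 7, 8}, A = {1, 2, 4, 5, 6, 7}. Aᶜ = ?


Aᶜ = U \ A = elements in U but not in A
U = {1, 2, 3, 4, 5, 6, 7, 8}
A = {1, 2, 4, 5, 6, 7}
Aᶜ = {3, 8}

Aᶜ = {3, 8}


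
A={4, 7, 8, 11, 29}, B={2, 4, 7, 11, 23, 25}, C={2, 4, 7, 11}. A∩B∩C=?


A ∩ B = {4, 7, 11}
(A ∩ B) ∩ C = {4, 7, 11}

A ∩ B ∩ C = {4, 7, 11}


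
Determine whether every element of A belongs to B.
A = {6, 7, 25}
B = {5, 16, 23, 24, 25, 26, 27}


A ⊆ B means every element of A is in B.
Elements in A not in B: {6, 7}
So A ⊄ B.

No, A ⊄ B


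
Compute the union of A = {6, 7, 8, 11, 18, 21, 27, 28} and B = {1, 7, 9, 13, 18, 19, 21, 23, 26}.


A ∪ B = all elements in A or B (or both)
A = {6, 7, 8, 11, 18, 21, 27, 28}
B = {1, 7, 9, 13, 18, 19, 21, 23, 26}
A ∪ B = {1, 6, 7, 8, 9, 11, 13, 18, 19, 21, 23, 26, 27, 28}

A ∪ B = {1, 6, 7, 8, 9, 11, 13, 18, 19, 21, 23, 26, 27, 28}


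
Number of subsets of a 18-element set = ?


Number of subsets = 2^n
= 2^18
= 262144

|P(A)| = 262144


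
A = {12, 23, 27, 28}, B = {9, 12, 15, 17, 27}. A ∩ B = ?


A ∩ B = elements in both A and B
A = {12, 23, 27, 28}
B = {9, 12, 15, 17, 27}
A ∩ B = {12, 27}

A ∩ B = {12, 27}


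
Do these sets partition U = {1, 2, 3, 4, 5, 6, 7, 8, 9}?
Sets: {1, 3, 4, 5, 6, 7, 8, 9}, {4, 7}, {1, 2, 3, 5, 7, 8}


A partition requires: (1) non-empty parts, (2) pairwise disjoint, (3) union = U
Parts: {1, 3, 4, 5, 6, 7, 8, 9}, {4, 7}, {1, 2, 3, 5, 7, 8}
Union of parts: {1, 2, 3, 4, 5, 6, 7, 8, 9}
U = {1, 2, 3, 4, 5, 6, 7, 8, 9}
All non-empty? True
Pairwise disjoint? False
Covers U? True

No, not a valid partition


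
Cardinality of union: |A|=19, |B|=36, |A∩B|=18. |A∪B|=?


|A ∪ B| = |A| + |B| - |A ∩ B|
= 19 + 36 - 18
= 37

|A ∪ B| = 37


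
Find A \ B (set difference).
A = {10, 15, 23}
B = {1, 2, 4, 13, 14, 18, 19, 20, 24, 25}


A \ B = elements in A but not in B
A = {10, 15, 23}
B = {1, 2, 4, 13, 14, 18, 19, 20, 24, 25}
Remove from A any elements in B
A \ B = {10, 15, 23}

A \ B = {10, 15, 23}


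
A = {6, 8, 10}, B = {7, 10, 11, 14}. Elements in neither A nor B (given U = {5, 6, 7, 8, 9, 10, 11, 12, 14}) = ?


A = {6, 8, 10}
B = {7, 10, 11, 14}
Region: in neither A nor B (given U = {5, 6, 7, 8, 9, 10, 11, 12, 14})
Elements: {5, 9, 12}

Elements in neither A nor B (given U = {5, 6, 7, 8, 9, 10, 11, 12, 14}): {5, 9, 12}


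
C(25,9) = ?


C(n,k) = n! / (k!(n-k)!)
C(25,9) = 25! / (9!16!)
= 2042975

C(25,9) = 2042975


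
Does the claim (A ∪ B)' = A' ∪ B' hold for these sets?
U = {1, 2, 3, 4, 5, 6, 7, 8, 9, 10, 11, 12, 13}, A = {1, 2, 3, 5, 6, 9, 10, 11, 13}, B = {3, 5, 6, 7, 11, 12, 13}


LHS: A ∪ B = {1, 2, 3, 5, 6, 7, 9, 10, 11, 12, 13}
(A ∪ B)' = U \ (A ∪ B) = {4, 8}
A' = {4, 7, 8, 12}, B' = {1, 2, 4, 8, 9, 10}
Claimed RHS: A' ∪ B' = {1, 2, 4, 7, 8, 9, 10, 12}
Identity is INVALID: LHS = {4, 8} but the RHS claimed here equals {1, 2, 4, 7, 8, 9, 10, 12}. The correct form is (A ∪ B)' = A' ∩ B'.

Identity is invalid: (A ∪ B)' = {4, 8} but A' ∪ B' = {1, 2, 4, 7, 8, 9, 10, 12}. The correct De Morgan law is (A ∪ B)' = A' ∩ B'.
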